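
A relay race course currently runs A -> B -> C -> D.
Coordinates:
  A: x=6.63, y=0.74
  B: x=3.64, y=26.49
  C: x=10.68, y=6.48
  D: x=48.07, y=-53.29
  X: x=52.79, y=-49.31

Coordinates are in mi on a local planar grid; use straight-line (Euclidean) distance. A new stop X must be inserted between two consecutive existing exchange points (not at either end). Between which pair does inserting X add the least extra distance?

Added distance for inserting X between each consecutive pair:
A–B: 132.5 mi
B–C: 139.0 mi
C–D: 5.6 mi
Smallest added distance is 5.6 mi, inserting between C and D.

between C and D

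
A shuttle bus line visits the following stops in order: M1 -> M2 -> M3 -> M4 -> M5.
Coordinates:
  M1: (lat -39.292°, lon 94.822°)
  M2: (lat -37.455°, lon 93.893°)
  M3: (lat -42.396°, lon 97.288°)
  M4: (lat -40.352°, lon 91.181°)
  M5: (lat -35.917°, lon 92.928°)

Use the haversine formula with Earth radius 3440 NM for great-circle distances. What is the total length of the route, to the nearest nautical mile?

1034 NM

Leg distances:
M1→M2: 118.6 NM  (cumulative 118.6 NM)
M2→M3: 335.2 NM  (cumulative 453.9 NM)
M3→M4: 301.2 NM  (cumulative 755.1 NM)
M4→M5: 278.7 NM  (cumulative 1033.8 NM)
Total route length ≈ 1034 NM.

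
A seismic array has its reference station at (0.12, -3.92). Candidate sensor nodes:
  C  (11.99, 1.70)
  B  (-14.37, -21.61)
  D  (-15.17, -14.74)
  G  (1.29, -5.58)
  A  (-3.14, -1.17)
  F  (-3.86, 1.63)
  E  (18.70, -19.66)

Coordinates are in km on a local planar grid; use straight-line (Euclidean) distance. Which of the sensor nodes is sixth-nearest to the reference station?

Distances from the reference station ((0.12, -3.92)):
G: 2.0 km
A: 4.3 km
F: 6.8 km
C: 13.1 km
D: 18.7 km
B: 22.9 km
E: 24.4 km
The sixth-nearest is B at 22.9 km.

B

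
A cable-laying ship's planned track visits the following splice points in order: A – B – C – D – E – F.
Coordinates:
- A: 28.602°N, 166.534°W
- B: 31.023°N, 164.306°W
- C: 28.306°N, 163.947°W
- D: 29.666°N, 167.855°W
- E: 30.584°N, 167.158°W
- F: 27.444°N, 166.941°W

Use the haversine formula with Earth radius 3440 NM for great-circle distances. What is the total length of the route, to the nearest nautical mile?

Leg distances:
A→B: 186.0 NM  (cumulative 186.0 NM)
B→C: 164.2 NM  (cumulative 350.2 NM)
C→D: 220.9 NM  (cumulative 571.1 NM)
D→E: 65.9 NM  (cumulative 637.0 NM)
E→F: 188.9 NM  (cumulative 825.9 NM)
Total route length ≈ 826 NM.

826 NM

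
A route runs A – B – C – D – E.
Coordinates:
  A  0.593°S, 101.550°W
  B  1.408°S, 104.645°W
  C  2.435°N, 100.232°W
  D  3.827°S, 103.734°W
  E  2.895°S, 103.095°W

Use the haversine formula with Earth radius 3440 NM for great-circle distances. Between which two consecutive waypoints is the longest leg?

Leg distances:
A→B: 192.1 NM
B→C: 351.3 NM
C→D: 430.7 NM
D→E: 67.8 NM
The longest leg is C–D at 430.7 NM.

C–D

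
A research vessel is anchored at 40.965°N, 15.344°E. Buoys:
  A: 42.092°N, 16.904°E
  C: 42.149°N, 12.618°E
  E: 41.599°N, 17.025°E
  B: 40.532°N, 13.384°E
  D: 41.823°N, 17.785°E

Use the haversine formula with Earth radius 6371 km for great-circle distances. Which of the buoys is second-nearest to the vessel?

B

Distances from the vessel (40.965°N, 15.344°E):
E: 157.2 km
B: 172.0 km
A: 180.5 km
D: 224.9 km
C: 262.2 km
The second-nearest is B at 172.0 km.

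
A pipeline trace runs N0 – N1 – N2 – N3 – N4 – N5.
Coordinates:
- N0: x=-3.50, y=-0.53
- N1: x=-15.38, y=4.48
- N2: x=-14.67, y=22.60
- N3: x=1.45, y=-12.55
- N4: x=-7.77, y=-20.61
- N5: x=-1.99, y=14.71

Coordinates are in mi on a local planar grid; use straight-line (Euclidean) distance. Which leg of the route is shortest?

Leg distances:
N0→N1: 12.9 mi
N1→N2: 18.1 mi
N2→N3: 38.7 mi
N3→N4: 12.2 mi
N4→N5: 35.8 mi
The shortest leg is N3–N4 at 12.2 mi.

N3–N4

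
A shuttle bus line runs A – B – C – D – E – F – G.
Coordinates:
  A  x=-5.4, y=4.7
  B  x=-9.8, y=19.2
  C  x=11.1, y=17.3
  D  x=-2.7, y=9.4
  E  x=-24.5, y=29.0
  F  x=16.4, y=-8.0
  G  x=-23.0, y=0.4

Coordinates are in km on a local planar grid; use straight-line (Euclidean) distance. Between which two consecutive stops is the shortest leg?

A–B

Leg distances:
A→B: 15.2 km
B→C: 21.0 km
C→D: 15.9 km
D→E: 29.3 km
E→F: 55.2 km
F→G: 40.3 km
The shortest leg is A–B at 15.2 km.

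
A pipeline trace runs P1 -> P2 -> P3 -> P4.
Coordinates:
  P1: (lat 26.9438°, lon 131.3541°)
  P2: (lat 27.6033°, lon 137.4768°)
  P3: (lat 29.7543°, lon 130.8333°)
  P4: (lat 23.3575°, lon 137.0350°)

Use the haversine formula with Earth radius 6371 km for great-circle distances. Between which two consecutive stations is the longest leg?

P3–P4

Leg distances:
P1→P2: 609.5 km
P2→P3: 690.7 km
P3→P4: 941.1 km
The longest leg is P3–P4 at 941.1 km.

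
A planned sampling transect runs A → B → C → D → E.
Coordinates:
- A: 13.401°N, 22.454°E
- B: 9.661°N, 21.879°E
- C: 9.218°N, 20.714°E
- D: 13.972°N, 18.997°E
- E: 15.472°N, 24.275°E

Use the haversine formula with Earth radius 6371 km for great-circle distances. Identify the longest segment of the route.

Leg distances:
A→B: 420.6 km
B→C: 137.0 km
C→D: 560.7 km
D→E: 591.6 km
The longest leg is D–E at 591.6 km.

D–E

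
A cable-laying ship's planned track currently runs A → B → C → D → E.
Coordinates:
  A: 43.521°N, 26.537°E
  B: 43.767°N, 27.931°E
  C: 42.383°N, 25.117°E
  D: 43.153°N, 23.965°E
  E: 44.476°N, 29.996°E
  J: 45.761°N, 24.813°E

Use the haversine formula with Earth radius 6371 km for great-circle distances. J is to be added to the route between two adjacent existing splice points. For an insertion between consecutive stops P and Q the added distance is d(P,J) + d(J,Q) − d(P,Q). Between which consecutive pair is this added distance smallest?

Added distance for inserting J between each consecutive pair:
A–B: 499.8 km
B–C: 432.1 km
C–D: 546.9 km
D–E: 223.0 km
Smallest added distance is 223.0 km, inserting between D and E.

between D and E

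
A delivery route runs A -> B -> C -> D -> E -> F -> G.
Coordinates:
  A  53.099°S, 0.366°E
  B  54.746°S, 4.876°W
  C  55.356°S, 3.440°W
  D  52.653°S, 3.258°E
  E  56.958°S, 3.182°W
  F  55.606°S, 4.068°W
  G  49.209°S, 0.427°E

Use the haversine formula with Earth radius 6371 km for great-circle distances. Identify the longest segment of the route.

Leg distances:
A→B: 388.9 km
B→C: 113.9 km
C→D: 530.6 km
D→E: 631.5 km
E→F: 160.0 km
F→G: 773.5 km
The longest leg is F–G at 773.5 km.

F–G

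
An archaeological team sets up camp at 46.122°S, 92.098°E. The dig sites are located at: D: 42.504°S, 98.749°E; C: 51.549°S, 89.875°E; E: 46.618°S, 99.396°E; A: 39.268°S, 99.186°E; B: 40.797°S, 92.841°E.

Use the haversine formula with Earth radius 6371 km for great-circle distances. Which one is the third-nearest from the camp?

C

Distances from the camp (46.122°S, 92.098°E):
E: 562.4 km
B: 595.1 km
C: 624.9 km
D: 664.4 km
A: 956.4 km
The third-nearest is C at 624.9 km.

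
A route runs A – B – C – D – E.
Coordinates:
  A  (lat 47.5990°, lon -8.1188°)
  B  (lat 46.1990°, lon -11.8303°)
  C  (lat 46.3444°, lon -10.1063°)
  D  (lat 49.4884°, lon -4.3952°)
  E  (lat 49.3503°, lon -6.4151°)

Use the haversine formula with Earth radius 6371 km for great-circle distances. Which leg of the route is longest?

Leg distances:
A→B: 322.1 km
B→C: 133.5 km
C→D: 550.5 km
D→E: 146.9 km
The longest leg is C–D at 550.5 km.

C–D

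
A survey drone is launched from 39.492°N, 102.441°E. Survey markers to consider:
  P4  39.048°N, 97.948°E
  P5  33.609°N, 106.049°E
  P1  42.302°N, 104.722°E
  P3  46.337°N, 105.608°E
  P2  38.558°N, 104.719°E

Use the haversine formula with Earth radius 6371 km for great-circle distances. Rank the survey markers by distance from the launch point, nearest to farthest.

Distance from the launch point at 39.492°N, 102.441°E to each:
P2 38.558°N, 104.719°E: 222.5 km
P1 42.302°N, 104.722°E: 366.6 km
P4 39.048°N, 97.948°E: 389.9 km
P5 33.609°N, 106.049°E: 729.1 km
P3 46.337°N, 105.608°E: 803.5 km

P2, P1, P4, P5, P3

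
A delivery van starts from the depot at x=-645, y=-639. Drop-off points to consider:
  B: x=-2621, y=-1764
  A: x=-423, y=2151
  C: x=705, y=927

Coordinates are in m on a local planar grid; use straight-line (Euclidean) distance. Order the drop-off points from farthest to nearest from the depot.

Distance from the depot at x=-645, y=-639 to each:
A x=-423, y=2151: 2798.8 m
B x=-2621, y=-1764: 2273.8 m
C x=705, y=927: 2067.6 m

A, B, C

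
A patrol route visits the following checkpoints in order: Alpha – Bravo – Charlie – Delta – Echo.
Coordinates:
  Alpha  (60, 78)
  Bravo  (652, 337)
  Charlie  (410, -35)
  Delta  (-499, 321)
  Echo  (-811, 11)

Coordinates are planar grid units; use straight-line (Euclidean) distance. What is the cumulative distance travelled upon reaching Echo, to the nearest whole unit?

Leg distances:
Alpha→Bravo: 646.2  (cumulative 646.2)
Bravo→Charlie: 443.8  (cumulative 1090.0)
Charlie→Delta: 976.2  (cumulative 2066.2)
Delta→Echo: 439.8  (cumulative 2506.0)
Cumulative distance at Echo ≈ 2506.

2506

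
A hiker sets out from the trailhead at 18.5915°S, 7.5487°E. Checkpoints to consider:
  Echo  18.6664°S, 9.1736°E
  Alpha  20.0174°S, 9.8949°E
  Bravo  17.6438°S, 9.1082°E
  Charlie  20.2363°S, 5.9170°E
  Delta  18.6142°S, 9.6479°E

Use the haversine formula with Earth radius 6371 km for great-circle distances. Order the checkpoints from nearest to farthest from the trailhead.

Echo, Bravo, Delta, Charlie, Alpha

Distance from the trailhead at 18.5915°S, 7.5487°E to each:
Echo 18.6664°S, 9.1736°E: 171.4 km
Bravo 17.6438°S, 9.1082°E: 195.6 km
Delta 18.6142°S, 9.6479°E: 221.2 km
Charlie 20.2363°S, 5.9170°E: 250.5 km
Alpha 20.0174°S, 9.8949°E: 292.8 km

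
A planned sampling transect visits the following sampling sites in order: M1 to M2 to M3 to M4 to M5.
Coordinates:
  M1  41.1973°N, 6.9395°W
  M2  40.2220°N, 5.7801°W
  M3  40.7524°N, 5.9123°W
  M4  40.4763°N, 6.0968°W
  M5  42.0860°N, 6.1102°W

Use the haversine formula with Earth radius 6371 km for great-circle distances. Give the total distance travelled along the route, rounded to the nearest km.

Leg distances:
M1→M2: 146.0 km  (cumulative 146.0 km)
M2→M3: 60.0 km  (cumulative 206.0 km)
M3→M4: 34.4 km  (cumulative 240.4 km)
M4→M5: 179.0 km  (cumulative 419.4 km)
Total route length ≈ 419 km.

419 km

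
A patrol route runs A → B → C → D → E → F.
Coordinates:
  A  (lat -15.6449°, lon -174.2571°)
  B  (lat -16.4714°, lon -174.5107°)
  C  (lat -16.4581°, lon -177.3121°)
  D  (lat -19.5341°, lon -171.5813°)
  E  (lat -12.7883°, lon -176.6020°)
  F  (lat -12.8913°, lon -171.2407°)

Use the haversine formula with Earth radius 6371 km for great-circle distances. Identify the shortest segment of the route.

Leg distances:
A→B: 95.8 km
B→C: 298.7 km
C→D: 695.8 km
D→E: 921.8 km
E→F: 581.3 km
The shortest leg is A–B at 95.8 km.

A–B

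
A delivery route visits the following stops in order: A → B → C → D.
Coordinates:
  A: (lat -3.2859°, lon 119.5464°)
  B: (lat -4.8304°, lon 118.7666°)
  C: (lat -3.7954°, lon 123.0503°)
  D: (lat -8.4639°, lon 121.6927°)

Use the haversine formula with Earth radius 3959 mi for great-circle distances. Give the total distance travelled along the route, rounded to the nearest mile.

Leg distances:
A→B: 119.5 mi  (cumulative 119.5 mi)
B→C: 303.7 mi  (cumulative 423.2 mi)
C→D: 335.8 mi  (cumulative 759.0 mi)
Total route length ≈ 759 mi.

759 mi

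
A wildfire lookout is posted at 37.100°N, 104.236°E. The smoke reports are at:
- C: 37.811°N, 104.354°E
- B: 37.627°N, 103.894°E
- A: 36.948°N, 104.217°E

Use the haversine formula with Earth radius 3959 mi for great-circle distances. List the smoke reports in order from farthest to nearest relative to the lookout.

Distances from the lookout:
C 37.811°N, 104.354°E: 49.6 mi
B 37.627°N, 103.894°E: 41.0 mi
A 36.948°N, 104.217°E: 10.6 mi

C, B, A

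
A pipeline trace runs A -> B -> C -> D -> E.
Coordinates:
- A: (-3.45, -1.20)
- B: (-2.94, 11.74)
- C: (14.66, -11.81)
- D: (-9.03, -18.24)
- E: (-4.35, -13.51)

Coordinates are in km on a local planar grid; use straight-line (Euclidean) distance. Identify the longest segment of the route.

Leg distances:
A→B: 13.0 km
B→C: 29.4 km
C→D: 24.5 km
D→E: 6.7 km
The longest leg is B–C at 29.4 km.

B–C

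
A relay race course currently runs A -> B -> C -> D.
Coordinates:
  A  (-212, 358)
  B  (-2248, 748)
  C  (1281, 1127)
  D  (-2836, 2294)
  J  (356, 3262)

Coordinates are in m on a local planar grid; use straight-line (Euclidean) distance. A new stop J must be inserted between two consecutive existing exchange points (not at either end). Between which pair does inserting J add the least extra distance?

between C and D

Added distance for inserting J between each consecutive pair:
A–B: 4505.5 m
B–C: 2397.0 m
C–D: 1383.1 m
Smallest added distance is 1383.1 m, inserting between C and D.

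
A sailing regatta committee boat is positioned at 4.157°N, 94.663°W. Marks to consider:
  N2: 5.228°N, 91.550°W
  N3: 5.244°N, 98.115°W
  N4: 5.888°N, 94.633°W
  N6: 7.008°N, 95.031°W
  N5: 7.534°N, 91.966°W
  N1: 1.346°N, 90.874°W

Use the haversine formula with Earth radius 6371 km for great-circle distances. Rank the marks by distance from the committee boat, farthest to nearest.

Distances from the committee boat:
N1 1.346°N, 90.874°W: 524.2 km
N5 7.534°N, 91.966°W: 479.6 km
N3 5.244°N, 98.115°W: 401.2 km
N2 5.228°N, 91.550°W: 365.0 km
N6 7.008°N, 95.031°W: 319.6 km
N4 5.888°N, 94.633°W: 192.5 km

N1, N5, N3, N2, N6, N4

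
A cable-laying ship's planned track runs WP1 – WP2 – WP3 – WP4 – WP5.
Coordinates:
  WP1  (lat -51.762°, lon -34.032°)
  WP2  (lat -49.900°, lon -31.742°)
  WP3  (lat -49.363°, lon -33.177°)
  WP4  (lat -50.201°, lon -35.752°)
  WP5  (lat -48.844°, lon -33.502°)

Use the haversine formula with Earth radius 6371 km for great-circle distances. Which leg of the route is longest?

WP1–WP2

Leg distances:
WP1→WP2: 262.1 km
WP2→WP3: 119.4 km
WP3→WP4: 207.0 km
WP4→WP5: 221.7 km
The longest leg is WP1–WP2 at 262.1 km.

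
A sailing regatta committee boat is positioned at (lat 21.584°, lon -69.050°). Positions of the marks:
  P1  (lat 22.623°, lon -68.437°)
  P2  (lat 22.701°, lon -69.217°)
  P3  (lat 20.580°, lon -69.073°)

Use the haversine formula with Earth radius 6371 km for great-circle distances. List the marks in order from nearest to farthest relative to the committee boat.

P3, P2, P1

Distances from the committee boat:
P3 (lat 20.580°, lon -69.073°): 111.7 km
P2 (lat 22.701°, lon -69.217°): 125.4 km
P1 (lat 22.623°, lon -68.437°): 131.7 km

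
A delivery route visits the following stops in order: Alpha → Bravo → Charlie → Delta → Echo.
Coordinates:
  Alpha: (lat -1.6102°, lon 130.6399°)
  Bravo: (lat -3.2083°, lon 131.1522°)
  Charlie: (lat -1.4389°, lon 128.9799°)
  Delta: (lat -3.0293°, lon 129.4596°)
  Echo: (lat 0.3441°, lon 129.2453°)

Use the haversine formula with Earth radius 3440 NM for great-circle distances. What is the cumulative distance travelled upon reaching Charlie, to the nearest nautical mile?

269 NM

Leg distances:
Alpha→Bravo: 100.7 NM  (cumulative 100.7 NM)
Bravo→Charlie: 168.1 NM  (cumulative 268.9 NM)
Cumulative distance at Charlie ≈ 269 NM.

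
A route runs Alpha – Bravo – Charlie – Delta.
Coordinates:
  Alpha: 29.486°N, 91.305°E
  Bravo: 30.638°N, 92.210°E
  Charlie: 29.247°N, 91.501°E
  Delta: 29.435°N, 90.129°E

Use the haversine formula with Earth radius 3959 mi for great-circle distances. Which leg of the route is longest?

Bravo–Charlie

Leg distances:
Alpha→Bravo: 96.3 mi
Bravo→Charlie: 105.1 mi
Charlie→Delta: 83.7 mi
The longest leg is Bravo–Charlie at 105.1 mi.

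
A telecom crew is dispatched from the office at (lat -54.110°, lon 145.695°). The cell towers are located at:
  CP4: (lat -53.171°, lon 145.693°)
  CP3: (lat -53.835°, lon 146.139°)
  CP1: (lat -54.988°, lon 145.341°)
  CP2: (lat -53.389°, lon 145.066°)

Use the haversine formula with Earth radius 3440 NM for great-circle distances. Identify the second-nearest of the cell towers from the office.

Distance to each, sorted:
CP3: 22.8 NM
CP2: 48.7 NM
CP1: 54.1 NM
CP4: 56.4 NM
The second-nearest is CP2 at 48.7 NM.

CP2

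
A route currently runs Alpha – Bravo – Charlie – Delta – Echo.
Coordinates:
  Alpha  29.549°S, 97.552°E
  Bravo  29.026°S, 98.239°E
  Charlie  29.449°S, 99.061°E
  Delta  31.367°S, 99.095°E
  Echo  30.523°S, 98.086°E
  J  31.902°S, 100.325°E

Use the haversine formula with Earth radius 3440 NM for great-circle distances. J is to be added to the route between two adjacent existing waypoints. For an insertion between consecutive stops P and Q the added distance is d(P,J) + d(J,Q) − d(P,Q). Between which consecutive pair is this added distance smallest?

between Charlie and Delta

Added distance for inserting J between each consecutive pair:
Alpha–Bravo: 357.0 NM
Bravo–Charlie: 314.7 NM
Charlie–Delta: 116.5 NM
Delta–Echo: 139.7 NM
Smallest added distance is 116.5 NM, inserting between Charlie and Delta.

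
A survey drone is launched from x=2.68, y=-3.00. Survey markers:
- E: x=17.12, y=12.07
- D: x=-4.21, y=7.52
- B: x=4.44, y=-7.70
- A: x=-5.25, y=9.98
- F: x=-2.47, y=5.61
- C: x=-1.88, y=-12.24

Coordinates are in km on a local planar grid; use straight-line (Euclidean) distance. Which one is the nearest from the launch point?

Distances from the launch point (x=2.68, y=-3.00):
B: 5.0 km
F: 10.0 km
C: 10.3 km
D: 12.6 km
A: 15.2 km
E: 20.9 km
The nearest is B at 5.0 km.

B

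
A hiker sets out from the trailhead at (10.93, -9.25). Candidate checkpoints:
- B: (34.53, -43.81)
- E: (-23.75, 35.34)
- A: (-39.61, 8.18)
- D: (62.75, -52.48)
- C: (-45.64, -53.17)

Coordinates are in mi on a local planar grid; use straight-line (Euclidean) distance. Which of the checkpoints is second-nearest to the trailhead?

A

Distances from the trailhead ((10.93, -9.25)):
B: 41.8 mi
A: 53.5 mi
E: 56.5 mi
D: 67.5 mi
C: 71.6 mi
The second-nearest is A at 53.5 mi.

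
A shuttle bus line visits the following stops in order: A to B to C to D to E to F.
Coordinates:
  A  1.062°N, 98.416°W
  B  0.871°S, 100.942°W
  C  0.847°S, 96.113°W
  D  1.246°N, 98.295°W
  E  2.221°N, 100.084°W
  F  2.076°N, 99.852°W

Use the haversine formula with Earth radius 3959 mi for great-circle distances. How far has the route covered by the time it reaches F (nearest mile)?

Leg distances:
A→B: 219.8 mi  (cumulative 219.8 mi)
B→C: 333.6 mi  (cumulative 553.4 mi)
C→D: 208.9 mi  (cumulative 762.3 mi)
D→E: 140.7 mi  (cumulative 903.1 mi)
E→F: 18.9 mi  (cumulative 922.0 mi)
Cumulative distance at F ≈ 922 mi.

922 mi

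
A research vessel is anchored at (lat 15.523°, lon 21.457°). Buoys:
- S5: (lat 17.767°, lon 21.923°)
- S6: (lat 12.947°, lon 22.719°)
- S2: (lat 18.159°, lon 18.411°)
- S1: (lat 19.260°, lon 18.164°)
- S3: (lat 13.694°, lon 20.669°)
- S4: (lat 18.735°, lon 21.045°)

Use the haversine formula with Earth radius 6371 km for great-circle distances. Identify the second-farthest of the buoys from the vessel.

Distances from the vessel ((lat 15.523°, lon 21.457°)):
S1: 542.9 km
S2: 437.0 km
S4: 359.8 km
S6: 317.1 km
S5: 254.4 km
S3: 220.3 km
The second-farthest is S2 at 437.0 km.

S2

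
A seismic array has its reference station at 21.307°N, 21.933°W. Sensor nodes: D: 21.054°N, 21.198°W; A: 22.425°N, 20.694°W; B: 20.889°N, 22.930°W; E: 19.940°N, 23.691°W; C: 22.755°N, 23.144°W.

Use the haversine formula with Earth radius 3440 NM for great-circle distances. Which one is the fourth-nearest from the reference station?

Distances from the reference station (21.307°N, 21.933°W):
D: 43.9 NM
B: 61.2 NM
A: 96.3 NM
C: 110.0 NM
E: 128.4 NM
The fourth-nearest is C at 110.0 NM.

C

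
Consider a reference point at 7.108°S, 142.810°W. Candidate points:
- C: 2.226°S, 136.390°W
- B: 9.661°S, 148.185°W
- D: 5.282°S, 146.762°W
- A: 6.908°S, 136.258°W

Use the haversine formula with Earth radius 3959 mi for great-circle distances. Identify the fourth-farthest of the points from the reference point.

Distance to each, sorted:
C: 556.0 mi
A: 449.6 mi
B: 407.6 mi
D: 299.4 mi
The fourth-farthest is D at 299.4 mi.

D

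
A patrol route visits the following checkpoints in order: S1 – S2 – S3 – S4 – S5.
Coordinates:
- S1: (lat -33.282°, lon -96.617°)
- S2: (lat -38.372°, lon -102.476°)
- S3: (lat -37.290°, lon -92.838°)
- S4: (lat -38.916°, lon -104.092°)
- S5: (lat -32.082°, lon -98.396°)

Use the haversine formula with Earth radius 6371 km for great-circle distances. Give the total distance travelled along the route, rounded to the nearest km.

3547 km

Leg distances:
S1→S2: 773.8 km  (cumulative 773.8 km)
S2→S3: 854.6 km  (cumulative 1628.4 km)
S3→S4: 1000.5 km  (cumulative 2628.9 km)
S4→S5: 917.9 km  (cumulative 3546.7 km)
Total route length ≈ 3547 km.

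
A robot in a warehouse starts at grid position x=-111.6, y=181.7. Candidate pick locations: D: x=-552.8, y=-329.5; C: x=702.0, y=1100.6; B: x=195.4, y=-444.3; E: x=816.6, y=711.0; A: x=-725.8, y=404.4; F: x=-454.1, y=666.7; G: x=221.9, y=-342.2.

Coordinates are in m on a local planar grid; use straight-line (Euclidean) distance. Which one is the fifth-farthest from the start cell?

Distances from the start cell (x=-111.6, y=181.7):
C: 1227.3 m
E: 1068.5 m
B: 697.2 m
D: 675.3 m
A: 653.3 m
G: 621.0 m
F: 593.7 m
The fifth-farthest is A at 653.3 m.

A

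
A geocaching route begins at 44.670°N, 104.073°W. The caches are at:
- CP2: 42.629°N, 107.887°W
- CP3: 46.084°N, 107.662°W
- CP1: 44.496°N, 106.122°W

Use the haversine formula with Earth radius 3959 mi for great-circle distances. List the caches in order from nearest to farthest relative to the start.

CP1, CP3, CP2

Distance from the start at 44.670°N, 104.073°W to each:
CP1 44.496°N, 106.122°W: 101.6 mi
CP3 46.084°N, 107.662°W: 199.7 mi
CP2 42.629°N, 107.887°W: 237.1 mi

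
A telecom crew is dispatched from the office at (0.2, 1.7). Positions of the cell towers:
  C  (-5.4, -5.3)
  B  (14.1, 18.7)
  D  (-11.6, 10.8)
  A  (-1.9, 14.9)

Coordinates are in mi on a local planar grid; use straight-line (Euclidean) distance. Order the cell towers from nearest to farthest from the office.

C, A, D, B

Computing each straight-line distance from (0.2, 1.7):
C (-5.4, -5.3): 9.0 mi
A (-1.9, 14.9): 13.4 mi
D (-11.6, 10.8): 14.9 mi
B (14.1, 18.7): 22.0 mi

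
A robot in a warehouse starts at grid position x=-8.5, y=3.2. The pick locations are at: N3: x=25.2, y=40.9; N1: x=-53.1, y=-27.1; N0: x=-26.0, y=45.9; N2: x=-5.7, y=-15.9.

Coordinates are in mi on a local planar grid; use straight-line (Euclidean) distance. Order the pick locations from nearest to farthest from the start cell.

N2, N0, N3, N1

Computing each straight-line distance from x=-8.5, y=3.2:
N2 x=-5.7, y=-15.9: 19.3 mi
N0 x=-26.0, y=45.9: 46.1 mi
N3 x=25.2, y=40.9: 50.6 mi
N1 x=-53.1, y=-27.1: 53.9 mi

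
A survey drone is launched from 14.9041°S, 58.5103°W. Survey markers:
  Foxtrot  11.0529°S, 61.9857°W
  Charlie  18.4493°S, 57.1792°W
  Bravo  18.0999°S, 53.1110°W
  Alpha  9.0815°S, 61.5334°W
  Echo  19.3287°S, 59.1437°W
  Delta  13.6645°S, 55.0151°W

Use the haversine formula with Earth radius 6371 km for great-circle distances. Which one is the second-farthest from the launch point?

Bravo

Distance to each, sorted:
Alpha: 726.1 km
Bravo: 676.4 km
Foxtrot: 570.2 km
Echo: 496.6 km
Charlie: 418.9 km
Delta: 401.1 km
The second-farthest is Bravo at 676.4 km.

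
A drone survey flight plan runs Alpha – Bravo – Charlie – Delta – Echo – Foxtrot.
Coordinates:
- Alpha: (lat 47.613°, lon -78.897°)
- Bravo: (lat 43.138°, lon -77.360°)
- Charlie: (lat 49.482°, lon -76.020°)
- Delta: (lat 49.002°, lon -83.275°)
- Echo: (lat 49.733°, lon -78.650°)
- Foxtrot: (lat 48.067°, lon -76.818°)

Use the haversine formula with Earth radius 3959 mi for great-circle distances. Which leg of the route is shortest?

Echo–Foxtrot

Leg distances:
Alpha→Bravo: 318.1 mi
Bravo→Charlie: 443.0 mi
Charlie→Delta: 328.8 mi
Delta→Echo: 214.1 mi
Echo→Foxtrot: 142.0 mi
The shortest leg is Echo–Foxtrot at 142.0 mi.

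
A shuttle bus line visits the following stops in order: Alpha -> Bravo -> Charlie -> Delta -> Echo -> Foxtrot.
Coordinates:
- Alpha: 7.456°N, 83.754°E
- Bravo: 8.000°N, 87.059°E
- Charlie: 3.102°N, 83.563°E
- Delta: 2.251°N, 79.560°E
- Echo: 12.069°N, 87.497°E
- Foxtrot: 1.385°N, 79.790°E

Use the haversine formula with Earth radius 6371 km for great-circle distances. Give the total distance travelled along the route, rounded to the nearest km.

Leg distances:
Alpha→Bravo: 369.1 km  (cumulative 369.1 km)
Bravo→Charlie: 668.0 km  (cumulative 1037.2 km)
Charlie→Delta: 454.6 km  (cumulative 1491.7 km)
Delta→Echo: 1398.8 km  (cumulative 2890.5 km)
Echo→Foxtrot: 1460.6 km  (cumulative 4351.2 km)
Total route length ≈ 4351 km.

4351 km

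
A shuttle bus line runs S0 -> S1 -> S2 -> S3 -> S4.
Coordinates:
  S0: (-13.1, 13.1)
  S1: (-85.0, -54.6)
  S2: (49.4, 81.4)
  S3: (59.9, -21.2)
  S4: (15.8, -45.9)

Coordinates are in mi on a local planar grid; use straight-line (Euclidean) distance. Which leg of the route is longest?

Leg distances:
S0→S1: 98.8 mi
S1→S2: 191.2 mi
S2→S3: 103.1 mi
S3→S4: 50.5 mi
The longest leg is S1–S2 at 191.2 mi.

S1–S2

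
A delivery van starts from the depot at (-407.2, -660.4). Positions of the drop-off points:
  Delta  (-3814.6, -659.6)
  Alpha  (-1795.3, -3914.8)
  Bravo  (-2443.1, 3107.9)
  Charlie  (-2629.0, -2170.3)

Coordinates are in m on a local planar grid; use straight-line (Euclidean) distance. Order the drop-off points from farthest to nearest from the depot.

Bravo, Alpha, Delta, Charlie

Distances from the depot:
Bravo (-2443.1, 3107.9): 4283.1 m
Alpha (-1795.3, -3914.8): 3538.1 m
Delta (-3814.6, -659.6): 3407.4 m
Charlie (-2629.0, -2170.3): 2686.3 m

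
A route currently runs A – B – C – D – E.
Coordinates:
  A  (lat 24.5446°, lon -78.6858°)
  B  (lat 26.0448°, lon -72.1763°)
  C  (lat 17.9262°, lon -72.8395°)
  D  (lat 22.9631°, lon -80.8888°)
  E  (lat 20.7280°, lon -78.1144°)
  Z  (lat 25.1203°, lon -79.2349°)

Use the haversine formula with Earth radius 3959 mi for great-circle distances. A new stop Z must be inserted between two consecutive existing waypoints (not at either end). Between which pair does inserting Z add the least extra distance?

between A and B

Added distance for inserting Z between each consecutive pair:
A–B: 77.5 mi
B–C: 526.7 mi
C–D: 200.3 mi
D–E: 258.1 mi
Smallest added distance is 77.5 mi, inserting between A and B.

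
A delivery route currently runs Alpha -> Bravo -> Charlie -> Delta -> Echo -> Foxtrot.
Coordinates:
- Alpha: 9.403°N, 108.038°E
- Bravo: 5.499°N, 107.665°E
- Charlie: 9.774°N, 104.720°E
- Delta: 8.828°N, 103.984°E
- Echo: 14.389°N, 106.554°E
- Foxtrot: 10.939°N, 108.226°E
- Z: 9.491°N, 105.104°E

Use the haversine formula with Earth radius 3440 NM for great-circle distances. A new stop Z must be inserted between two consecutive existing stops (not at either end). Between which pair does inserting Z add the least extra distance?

between Bravo and Charlie

Added distance for inserting Z between each consecutive pair:
Alpha–Bravo: 222.4 NM
Bravo–Charlie: 1.6 NM
Charlie–Delta: 34.2 NM
Delta–Echo: 17.1 NM
Echo–Foxtrot: 281.0 NM
Smallest added distance is 1.6 NM, inserting between Bravo and Charlie.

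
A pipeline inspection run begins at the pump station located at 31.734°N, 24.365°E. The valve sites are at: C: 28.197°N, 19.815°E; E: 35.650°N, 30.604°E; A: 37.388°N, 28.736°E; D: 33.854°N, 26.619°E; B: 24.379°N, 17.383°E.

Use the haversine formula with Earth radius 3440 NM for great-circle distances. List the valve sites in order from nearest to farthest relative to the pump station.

Distances from the pump station:
D 33.854°N, 26.619°E: 170.7 NM
C 28.197°N, 19.815°E: 317.9 NM
E 35.650°N, 30.604°E: 390.3 NM
A 37.388°N, 28.736°E: 402.3 NM
B 24.379°N, 17.383°E: 575.7 NM

D, C, E, A, B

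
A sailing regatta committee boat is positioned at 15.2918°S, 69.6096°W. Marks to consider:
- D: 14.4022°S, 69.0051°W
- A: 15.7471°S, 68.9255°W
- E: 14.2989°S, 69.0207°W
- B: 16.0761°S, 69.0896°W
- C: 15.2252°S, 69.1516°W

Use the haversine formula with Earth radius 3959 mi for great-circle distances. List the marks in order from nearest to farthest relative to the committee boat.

Distance from the committee boat at 15.2918°S, 69.6096°W to each:
C 15.2252°S, 69.1516°W: 30.9 mi
A 15.7471°S, 68.9255°W: 55.4 mi
B 16.0761°S, 69.0896°W: 64.3 mi
D 14.4022°S, 69.0051°W: 73.5 mi
E 14.2989°S, 69.0207°W: 79.1 mi

C, A, B, D, E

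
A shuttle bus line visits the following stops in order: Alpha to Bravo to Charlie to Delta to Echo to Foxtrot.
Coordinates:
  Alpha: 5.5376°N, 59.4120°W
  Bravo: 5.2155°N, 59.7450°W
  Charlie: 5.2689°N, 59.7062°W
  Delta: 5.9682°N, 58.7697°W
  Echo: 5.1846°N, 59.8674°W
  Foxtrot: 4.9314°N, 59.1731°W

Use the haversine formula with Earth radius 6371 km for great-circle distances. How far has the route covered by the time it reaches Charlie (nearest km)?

Leg distances:
Alpha→Bravo: 51.4 km  (cumulative 51.4 km)
Bravo→Charlie: 7.3 km  (cumulative 58.7 km)
Cumulative distance at Charlie ≈ 59 km.

59 km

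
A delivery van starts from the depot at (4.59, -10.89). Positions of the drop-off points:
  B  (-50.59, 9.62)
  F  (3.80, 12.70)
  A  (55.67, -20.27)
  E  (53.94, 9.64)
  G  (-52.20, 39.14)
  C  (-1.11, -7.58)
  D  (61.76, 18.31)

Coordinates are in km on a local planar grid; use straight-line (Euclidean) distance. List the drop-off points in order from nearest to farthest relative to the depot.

Distances from the depot:
C (-1.11, -7.58): 6.6 km
F (3.80, 12.70): 23.6 km
A (55.67, -20.27): 51.9 km
E (53.94, 9.64): 53.5 km
B (-50.59, 9.62): 58.9 km
D (61.76, 18.31): 64.2 km
G (-52.20, 39.14): 75.7 km

C, F, A, E, B, D, G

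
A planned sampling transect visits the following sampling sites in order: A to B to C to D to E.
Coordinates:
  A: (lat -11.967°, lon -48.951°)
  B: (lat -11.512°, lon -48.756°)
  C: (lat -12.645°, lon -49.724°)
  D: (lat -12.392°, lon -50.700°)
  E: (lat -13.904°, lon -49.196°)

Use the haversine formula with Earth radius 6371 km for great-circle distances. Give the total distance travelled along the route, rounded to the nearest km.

563 km

Leg distances:
A→B: 54.9 km  (cumulative 54.9 km)
B→C: 164.2 km  (cumulative 219.0 km)
C→D: 109.6 km  (cumulative 328.6 km)
D→E: 234.1 km  (cumulative 562.7 km)
Total route length ≈ 563 km.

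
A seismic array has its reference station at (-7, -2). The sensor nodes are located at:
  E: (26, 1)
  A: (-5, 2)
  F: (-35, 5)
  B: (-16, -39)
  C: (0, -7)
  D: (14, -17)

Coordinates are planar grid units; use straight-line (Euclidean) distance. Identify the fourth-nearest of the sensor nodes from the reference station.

Distance to each, sorted:
A: 4.5
C: 8.6
D: 25.8
F: 28.9
E: 33.1
B: 38.1
The fourth-nearest is F at 28.9.

F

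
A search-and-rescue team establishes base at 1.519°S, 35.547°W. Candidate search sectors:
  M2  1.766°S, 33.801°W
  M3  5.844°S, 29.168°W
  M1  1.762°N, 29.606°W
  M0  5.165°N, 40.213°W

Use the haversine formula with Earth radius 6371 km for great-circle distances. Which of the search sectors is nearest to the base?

Distances from the base (1.519°S, 35.547°W):
M2: 196.0 km
M1: 754.6 km
M3: 855.6 km
M0: 906.1 km
The nearest is M2 at 196.0 km.

M2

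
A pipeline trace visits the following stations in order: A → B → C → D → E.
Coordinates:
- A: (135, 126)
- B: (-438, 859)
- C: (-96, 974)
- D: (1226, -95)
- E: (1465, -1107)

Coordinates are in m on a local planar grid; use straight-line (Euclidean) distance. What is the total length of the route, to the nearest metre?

Leg distances:
A→B: 930.4 m  (cumulative 930.4 m)
B→C: 360.8 m  (cumulative 1291.2 m)
C→D: 1700.1 m  (cumulative 2991.3 m)
D→E: 1039.8 m  (cumulative 4031.2 m)
Total route length ≈ 4031 m.

4031 m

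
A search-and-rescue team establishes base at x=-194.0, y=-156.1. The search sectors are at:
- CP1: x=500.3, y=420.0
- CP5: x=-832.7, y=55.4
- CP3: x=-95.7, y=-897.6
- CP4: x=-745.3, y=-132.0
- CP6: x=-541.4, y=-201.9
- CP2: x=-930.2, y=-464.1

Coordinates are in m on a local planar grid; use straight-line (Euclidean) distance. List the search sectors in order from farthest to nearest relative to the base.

CP1, CP2, CP3, CP5, CP4, CP6

Computing each straight-line distance from x=-194.0, y=-156.1:
CP1 x=500.3, y=420.0: 902.2 m
CP2 x=-930.2, y=-464.1: 798.0 m
CP3 x=-95.7, y=-897.6: 748.0 m
CP5 x=-832.7, y=55.4: 672.8 m
CP4 x=-745.3, y=-132.0: 551.8 m
CP6 x=-541.4, y=-201.9: 350.4 m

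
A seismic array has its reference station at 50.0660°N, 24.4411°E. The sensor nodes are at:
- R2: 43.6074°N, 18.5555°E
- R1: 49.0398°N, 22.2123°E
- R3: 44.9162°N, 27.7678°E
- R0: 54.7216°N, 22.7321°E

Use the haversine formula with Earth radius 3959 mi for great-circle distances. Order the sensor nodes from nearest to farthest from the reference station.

Computing each great-circle distance from 50.0660°N, 24.4411°E:
R1 49.0398°N, 22.2123°E: 122.5 mi
R0 54.7216°N, 22.7321°E: 329.6 mi
R3 44.9162°N, 27.7678°E: 388.2 mi
R2 43.6074°N, 18.5555°E: 525.5 mi

R1, R0, R3, R2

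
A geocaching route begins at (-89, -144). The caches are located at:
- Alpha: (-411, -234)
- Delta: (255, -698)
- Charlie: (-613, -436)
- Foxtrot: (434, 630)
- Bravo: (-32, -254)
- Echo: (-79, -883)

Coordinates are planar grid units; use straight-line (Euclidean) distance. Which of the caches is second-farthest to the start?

Distance to each, sorted:
Foxtrot: 934.1
Echo: 739.1
Delta: 652.1
Charlie: 599.9
Alpha: 334.3
Bravo: 123.9
The second-farthest is Echo at 739.1.

Echo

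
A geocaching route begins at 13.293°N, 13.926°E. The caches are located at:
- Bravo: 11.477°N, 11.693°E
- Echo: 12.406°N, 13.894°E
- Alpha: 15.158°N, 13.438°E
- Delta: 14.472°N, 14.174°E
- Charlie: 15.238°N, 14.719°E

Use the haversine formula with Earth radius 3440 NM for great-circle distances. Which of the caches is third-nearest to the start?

Alpha

Distances from the start (13.293°N, 13.926°E):
Echo: 53.3 NM
Delta: 72.2 NM
Alpha: 115.5 NM
Charlie: 125.6 NM
Bravo: 170.4 NM
The third-nearest is Alpha at 115.5 NM.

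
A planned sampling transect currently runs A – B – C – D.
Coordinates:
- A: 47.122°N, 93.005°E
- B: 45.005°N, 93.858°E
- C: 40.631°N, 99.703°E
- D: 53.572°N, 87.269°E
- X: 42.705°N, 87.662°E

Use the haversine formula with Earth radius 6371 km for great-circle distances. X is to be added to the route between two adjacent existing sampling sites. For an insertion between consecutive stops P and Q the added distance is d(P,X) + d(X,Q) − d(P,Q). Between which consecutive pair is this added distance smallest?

Added distance for inserting X between each consecutive pair:
A–B: 960.5 km
B–C: 903.3 km
C–D: 520.2 km
Smallest added distance is 520.2 km, inserting between C and D.

between C and D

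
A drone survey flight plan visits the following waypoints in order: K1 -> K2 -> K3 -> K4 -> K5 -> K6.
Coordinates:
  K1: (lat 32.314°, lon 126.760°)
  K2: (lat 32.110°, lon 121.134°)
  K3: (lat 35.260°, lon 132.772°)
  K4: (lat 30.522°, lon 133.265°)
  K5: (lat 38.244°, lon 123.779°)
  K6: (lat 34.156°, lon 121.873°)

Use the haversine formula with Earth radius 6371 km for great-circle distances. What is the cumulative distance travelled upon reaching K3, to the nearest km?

Leg distances:
K1→K2: 529.7 km  (cumulative 529.7 km)
K2→K3: 1131.5 km  (cumulative 1661.2 km)
Cumulative distance at K3 ≈ 1661 km.

1661 km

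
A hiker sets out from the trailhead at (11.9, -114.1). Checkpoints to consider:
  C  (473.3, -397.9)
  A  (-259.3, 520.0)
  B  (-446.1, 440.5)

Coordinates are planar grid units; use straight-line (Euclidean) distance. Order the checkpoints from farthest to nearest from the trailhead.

B, A, C

Distances from the trailhead:
B (-446.1, 440.5): 719.3
A (-259.3, 520.0): 689.7
C (473.3, -397.9): 541.7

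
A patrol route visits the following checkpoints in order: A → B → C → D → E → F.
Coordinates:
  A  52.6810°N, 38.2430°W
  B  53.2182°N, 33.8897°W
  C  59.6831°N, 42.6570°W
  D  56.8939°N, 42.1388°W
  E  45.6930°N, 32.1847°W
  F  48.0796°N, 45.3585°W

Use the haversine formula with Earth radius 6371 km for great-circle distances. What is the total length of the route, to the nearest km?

Leg distances:
A→B: 297.7 km  (cumulative 297.7 km)
B→C: 896.8 km  (cumulative 1194.5 km)
C→D: 311.6 km  (cumulative 1506.1 km)
D→E: 1421.6 km  (cumulative 2927.7 km)
E→F: 1034.3 km  (cumulative 3961.9 km)
Total route length ≈ 3962 km.

3962 km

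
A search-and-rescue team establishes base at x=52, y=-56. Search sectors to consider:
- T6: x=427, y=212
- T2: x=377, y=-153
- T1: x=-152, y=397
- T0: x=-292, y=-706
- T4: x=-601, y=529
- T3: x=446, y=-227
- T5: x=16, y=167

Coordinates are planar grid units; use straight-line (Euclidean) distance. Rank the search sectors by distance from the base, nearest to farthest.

T5, T2, T3, T6, T1, T0, T4

Distance from the base at x=52, y=-56 to each:
T5 x=16, y=167: 225.9
T2 x=377, y=-153: 339.2
T3 x=446, y=-227: 429.5
T6 x=427, y=212: 460.9
T1 x=-152, y=397: 496.8
T0 x=-292, y=-706: 735.4
T4 x=-601, y=529: 876.7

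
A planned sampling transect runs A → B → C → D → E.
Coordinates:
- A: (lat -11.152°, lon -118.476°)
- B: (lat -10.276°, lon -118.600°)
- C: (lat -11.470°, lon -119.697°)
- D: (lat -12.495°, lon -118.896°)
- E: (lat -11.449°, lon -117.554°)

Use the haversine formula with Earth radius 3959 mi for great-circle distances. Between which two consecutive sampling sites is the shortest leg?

Leg distances:
A→B: 61.1 mi
B→C: 111.1 mi
C→D: 89.1 mi
D→E: 116.0 mi
The shortest leg is A–B at 61.1 mi.

A–B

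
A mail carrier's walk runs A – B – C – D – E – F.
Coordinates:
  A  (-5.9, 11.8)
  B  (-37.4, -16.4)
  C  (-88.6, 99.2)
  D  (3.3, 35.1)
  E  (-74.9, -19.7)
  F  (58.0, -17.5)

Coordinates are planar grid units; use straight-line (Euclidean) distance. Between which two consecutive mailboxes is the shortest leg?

Leg distances:
A→B: 42.3
B→C: 126.4
C→D: 112.0
D→E: 95.5
E→F: 132.9
The shortest leg is A–B at 42.3.

A–B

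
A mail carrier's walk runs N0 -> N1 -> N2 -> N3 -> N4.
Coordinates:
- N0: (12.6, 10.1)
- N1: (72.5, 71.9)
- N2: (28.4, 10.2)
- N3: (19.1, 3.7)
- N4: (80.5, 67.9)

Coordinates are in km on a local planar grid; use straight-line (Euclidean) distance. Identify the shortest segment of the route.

Leg distances:
N0→N1: 86.1 km
N1→N2: 75.8 km
N2→N3: 11.3 km
N3→N4: 88.8 km
The shortest leg is N2–N3 at 11.3 km.

N2–N3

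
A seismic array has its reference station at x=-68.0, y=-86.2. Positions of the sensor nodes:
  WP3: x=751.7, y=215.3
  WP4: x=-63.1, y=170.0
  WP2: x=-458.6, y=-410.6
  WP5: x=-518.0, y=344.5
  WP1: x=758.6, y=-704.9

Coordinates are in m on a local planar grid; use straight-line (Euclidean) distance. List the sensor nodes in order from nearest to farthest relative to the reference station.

WP4, WP2, WP5, WP3, WP1

Distances from the reference station:
WP4 x=-63.1, y=170.0: 256.2 m
WP2 x=-458.6, y=-410.6: 507.7 m
WP5 x=-518.0, y=344.5: 622.9 m
WP3 x=751.7, y=215.3: 873.4 m
WP1 x=758.6, y=-704.9: 1032.5 m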